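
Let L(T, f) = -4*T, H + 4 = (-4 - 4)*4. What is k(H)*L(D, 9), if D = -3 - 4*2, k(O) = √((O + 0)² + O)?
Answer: 264*√35 ≈ 1561.8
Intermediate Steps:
H = -36 (H = -4 + (-4 - 4)*4 = -4 - 8*4 = -4 - 32 = -36)
k(O) = √(O + O²) (k(O) = √(O² + O) = √(O + O²))
D = -11 (D = -3 - 8 = -11)
k(H)*L(D, 9) = √(-36*(1 - 36))*(-4*(-11)) = √(-36*(-35))*44 = √1260*44 = (6*√35)*44 = 264*√35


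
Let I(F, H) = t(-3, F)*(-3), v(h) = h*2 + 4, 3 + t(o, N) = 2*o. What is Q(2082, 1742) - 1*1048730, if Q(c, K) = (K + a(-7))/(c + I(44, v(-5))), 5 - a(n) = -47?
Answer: -737256592/703 ≈ -1.0487e+6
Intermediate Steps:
t(o, N) = -3 + 2*o
a(n) = 52 (a(n) = 5 - 1*(-47) = 5 + 47 = 52)
v(h) = 4 + 2*h (v(h) = 2*h + 4 = 4 + 2*h)
I(F, H) = 27 (I(F, H) = (-3 + 2*(-3))*(-3) = (-3 - 6)*(-3) = -9*(-3) = 27)
Q(c, K) = (52 + K)/(27 + c) (Q(c, K) = (K + 52)/(c + 27) = (52 + K)/(27 + c))
Q(2082, 1742) - 1*1048730 = (52 + 1742)/(27 + 2082) - 1*1048730 = 1794/2109 - 1048730 = (1/2109)*1794 - 1048730 = 598/703 - 1048730 = -737256592/703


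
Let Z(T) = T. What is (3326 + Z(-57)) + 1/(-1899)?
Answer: 6207830/1899 ≈ 3269.0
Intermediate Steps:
(3326 + Z(-57)) + 1/(-1899) = (3326 - 57) + 1/(-1899) = 3269 - 1/1899 = 6207830/1899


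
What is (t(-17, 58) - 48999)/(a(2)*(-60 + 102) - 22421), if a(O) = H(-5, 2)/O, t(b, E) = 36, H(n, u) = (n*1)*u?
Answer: 48963/22631 ≈ 2.1635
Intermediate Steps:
H(n, u) = n*u
a(O) = -10/O (a(O) = (-5*2)/O = -10/O)
(t(-17, 58) - 48999)/(a(2)*(-60 + 102) - 22421) = (36 - 48999)/((-10/2)*(-60 + 102) - 22421) = -48963/(-10*½*42 - 22421) = -48963/(-5*42 - 22421) = -48963/(-210 - 22421) = -48963/(-22631) = -48963*(-1/22631) = 48963/22631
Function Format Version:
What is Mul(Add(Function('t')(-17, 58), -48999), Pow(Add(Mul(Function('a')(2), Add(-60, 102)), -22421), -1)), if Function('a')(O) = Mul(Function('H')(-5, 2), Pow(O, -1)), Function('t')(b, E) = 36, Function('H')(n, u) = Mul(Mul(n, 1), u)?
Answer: Rational(48963, 22631) ≈ 2.1635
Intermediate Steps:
Function('H')(n, u) = Mul(n, u)
Function('a')(O) = Mul(-10, Pow(O, -1)) (Function('a')(O) = Mul(Mul(-5, 2), Pow(O, -1)) = Mul(-10, Pow(O, -1)))
Mul(Add(Function('t')(-17, 58), -48999), Pow(Add(Mul(Function('a')(2), Add(-60, 102)), -22421), -1)) = Mul(Add(36, -48999), Pow(Add(Mul(Mul(-10, Pow(2, -1)), Add(-60, 102)), -22421), -1)) = Mul(-48963, Pow(Add(Mul(Mul(-10, Rational(1, 2)), 42), -22421), -1)) = Mul(-48963, Pow(Add(Mul(-5, 42), -22421), -1)) = Mul(-48963, Pow(Add(-210, -22421), -1)) = Mul(-48963, Pow(-22631, -1)) = Mul(-48963, Rational(-1, 22631)) = Rational(48963, 22631)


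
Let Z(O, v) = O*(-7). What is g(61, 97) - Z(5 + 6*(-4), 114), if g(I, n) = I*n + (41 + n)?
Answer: 5922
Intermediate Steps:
g(I, n) = 41 + n + I*n
Z(O, v) = -7*O
g(61, 97) - Z(5 + 6*(-4), 114) = (41 + 97 + 61*97) - (-7)*(5 + 6*(-4)) = (41 + 97 + 5917) - (-7)*(5 - 24) = 6055 - (-7)*(-19) = 6055 - 1*133 = 6055 - 133 = 5922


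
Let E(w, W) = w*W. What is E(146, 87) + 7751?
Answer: 20453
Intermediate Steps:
E(w, W) = W*w
E(146, 87) + 7751 = 87*146 + 7751 = 12702 + 7751 = 20453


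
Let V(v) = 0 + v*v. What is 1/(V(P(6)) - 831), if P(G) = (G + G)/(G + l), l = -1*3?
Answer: -1/815 ≈ -0.0012270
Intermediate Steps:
l = -3
P(G) = 2*G/(-3 + G) (P(G) = (G + G)/(G - 3) = (2*G)/(-3 + G) = 2*G/(-3 + G))
V(v) = v² (V(v) = 0 + v² = v²)
1/(V(P(6)) - 831) = 1/((2*6/(-3 + 6))² - 831) = 1/((2*6/3)² - 831) = 1/((2*6*(⅓))² - 831) = 1/(4² - 831) = 1/(16 - 831) = 1/(-815) = -1/815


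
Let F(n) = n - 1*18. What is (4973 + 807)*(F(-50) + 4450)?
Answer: 25327960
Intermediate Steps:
F(n) = -18 + n (F(n) = n - 18 = -18 + n)
(4973 + 807)*(F(-50) + 4450) = (4973 + 807)*((-18 - 50) + 4450) = 5780*(-68 + 4450) = 5780*4382 = 25327960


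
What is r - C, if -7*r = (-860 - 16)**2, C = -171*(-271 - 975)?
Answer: -2258838/7 ≈ -3.2269e+5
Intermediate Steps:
C = 213066 (C = -171*(-1246) = 213066)
r = -767376/7 (r = -(-860 - 16)**2/7 = -1/7*(-876)**2 = -1/7*767376 = -767376/7 ≈ -1.0963e+5)
r - C = -767376/7 - 1*213066 = -767376/7 - 213066 = -2258838/7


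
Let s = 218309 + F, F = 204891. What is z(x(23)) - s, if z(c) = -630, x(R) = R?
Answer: -423830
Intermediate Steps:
s = 423200 (s = 218309 + 204891 = 423200)
z(x(23)) - s = -630 - 1*423200 = -630 - 423200 = -423830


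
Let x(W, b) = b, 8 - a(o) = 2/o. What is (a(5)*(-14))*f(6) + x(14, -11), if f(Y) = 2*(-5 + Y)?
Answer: -1119/5 ≈ -223.80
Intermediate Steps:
a(o) = 8 - 2/o
f(Y) = -10 + 2*Y
(a(5)*(-14))*f(6) + x(14, -11) = ((8 - 2/5)*(-14))*(-10 + 2*6) - 11 = ((8 - 2*⅕)*(-14))*(-10 + 12) - 11 = ((8 - ⅖)*(-14))*2 - 11 = ((38/5)*(-14))*2 - 11 = -532/5*2 - 11 = -1064/5 - 11 = -1119/5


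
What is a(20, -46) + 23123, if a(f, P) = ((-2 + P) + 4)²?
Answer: 25059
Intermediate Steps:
a(f, P) = (2 + P)²
a(20, -46) + 23123 = (2 - 46)² + 23123 = (-44)² + 23123 = 1936 + 23123 = 25059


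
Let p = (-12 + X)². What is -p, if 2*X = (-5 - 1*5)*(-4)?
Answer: -64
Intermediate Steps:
X = 20 (X = ((-5 - 1*5)*(-4))/2 = ((-5 - 5)*(-4))/2 = (-10*(-4))/2 = (½)*40 = 20)
p = 64 (p = (-12 + 20)² = 8² = 64)
-p = -1*64 = -64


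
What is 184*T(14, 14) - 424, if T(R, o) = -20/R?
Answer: -4808/7 ≈ -686.86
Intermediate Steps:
184*T(14, 14) - 424 = 184*(-20/14) - 424 = 184*(-20*1/14) - 424 = 184*(-10/7) - 424 = -1840/7 - 424 = -4808/7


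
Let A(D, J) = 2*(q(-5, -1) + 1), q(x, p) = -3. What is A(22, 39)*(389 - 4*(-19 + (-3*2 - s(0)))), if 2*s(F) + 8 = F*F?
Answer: -1892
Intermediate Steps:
A(D, J) = -4 (A(D, J) = 2*(-3 + 1) = 2*(-2) = -4)
s(F) = -4 + F**2/2 (s(F) = -4 + (F*F)/2 = -4 + F**2/2)
A(22, 39)*(389 - 4*(-19 + (-3*2 - s(0)))) = -4*(389 - 4*(-19 + (-3*2 - (-4 + (1/2)*0**2)))) = -4*(389 - 4*(-19 + (-6 - (-4 + (1/2)*0)))) = -4*(389 - 4*(-19 + (-6 - (-4 + 0)))) = -4*(389 - 4*(-19 + (-6 - 1*(-4)))) = -4*(389 - 4*(-19 + (-6 + 4))) = -4*(389 - 4*(-19 - 2)) = -4*(389 - 4*(-21)) = -4*(389 + 84) = -4*473 = -1892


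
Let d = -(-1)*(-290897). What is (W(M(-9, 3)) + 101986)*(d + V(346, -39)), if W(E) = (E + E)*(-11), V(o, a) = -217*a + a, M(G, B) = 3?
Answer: -28789648160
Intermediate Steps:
V(o, a) = -216*a
d = -290897 (d = -1*290897 = -290897)
W(E) = -22*E (W(E) = (2*E)*(-11) = -22*E)
(W(M(-9, 3)) + 101986)*(d + V(346, -39)) = (-22*3 + 101986)*(-290897 - 216*(-39)) = (-66 + 101986)*(-290897 + 8424) = 101920*(-282473) = -28789648160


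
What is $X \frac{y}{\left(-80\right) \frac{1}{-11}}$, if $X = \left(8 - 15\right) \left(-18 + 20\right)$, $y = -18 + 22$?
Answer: $- \frac{77}{10} \approx -7.7$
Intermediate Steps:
$y = 4$
$X = -14$ ($X = \left(-7\right) 2 = -14$)
$X \frac{y}{\left(-80\right) \frac{1}{-11}} = - 14 \frac{4}{\left(-80\right) \frac{1}{-11}} = - 14 \frac{4}{\left(-80\right) \left(- \frac{1}{11}\right)} = - 14 \frac{4}{\frac{80}{11}} = - 14 \cdot 4 \cdot \frac{11}{80} = \left(-14\right) \frac{11}{20} = - \frac{77}{10}$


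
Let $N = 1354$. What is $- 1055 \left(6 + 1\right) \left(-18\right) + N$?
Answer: $134284$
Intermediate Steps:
$- 1055 \left(6 + 1\right) \left(-18\right) + N = - 1055 \left(6 + 1\right) \left(-18\right) + 1354 = - 1055 \cdot 7 \left(-18\right) + 1354 = \left(-1055\right) \left(-126\right) + 1354 = 132930 + 1354 = 134284$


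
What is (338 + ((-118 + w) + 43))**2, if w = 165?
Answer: 183184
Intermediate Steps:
(338 + ((-118 + w) + 43))**2 = (338 + ((-118 + 165) + 43))**2 = (338 + (47 + 43))**2 = (338 + 90)**2 = 428**2 = 183184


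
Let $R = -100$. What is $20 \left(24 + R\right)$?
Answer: $-1520$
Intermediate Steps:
$20 \left(24 + R\right) = 20 \left(24 - 100\right) = 20 \left(-76\right) = -1520$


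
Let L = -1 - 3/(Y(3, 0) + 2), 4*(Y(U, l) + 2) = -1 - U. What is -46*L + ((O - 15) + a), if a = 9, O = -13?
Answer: -111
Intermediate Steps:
Y(U, l) = -9/4 - U/4 (Y(U, l) = -2 + (-1 - U)/4 = -2 + (-¼ - U/4) = -9/4 - U/4)
L = 2 (L = -1 - 3/((-9/4 - ¼*3) + 2) = -1 - 3/((-9/4 - ¾) + 2) = -1 - 3/(-3 + 2) = -1 - 3/(-1) = -1 - 1*(-3) = -1 + 3 = 2)
-46*L + ((O - 15) + a) = -46*2 + ((-13 - 15) + 9) = -92 + (-28 + 9) = -92 - 19 = -111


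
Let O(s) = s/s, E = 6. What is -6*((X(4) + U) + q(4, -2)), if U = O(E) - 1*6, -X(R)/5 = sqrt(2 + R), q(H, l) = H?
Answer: 6 + 30*sqrt(6) ≈ 79.485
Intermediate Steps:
O(s) = 1
X(R) = -5*sqrt(2 + R)
U = -5 (U = 1 - 1*6 = 1 - 6 = -5)
-6*((X(4) + U) + q(4, -2)) = -6*((-5*sqrt(2 + 4) - 5) + 4) = -6*((-5*sqrt(6) - 5) + 4) = -6*((-5 - 5*sqrt(6)) + 4) = -6*(-1 - 5*sqrt(6)) = 6 + 30*sqrt(6)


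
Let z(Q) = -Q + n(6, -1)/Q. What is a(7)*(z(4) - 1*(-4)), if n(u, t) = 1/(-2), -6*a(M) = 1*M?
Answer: 7/48 ≈ 0.14583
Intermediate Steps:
a(M) = -M/6
n(u, t) = -1/2
z(Q) = -Q - 1/(2*Q)
a(7)*(z(4) - 1*(-4)) = (-1/6*7)*((-1*4 - 1/2/4) - 1*(-4)) = -7*((-4 - 1/2*1/4) + 4)/6 = -7*((-4 - 1/8) + 4)/6 = -7*(-33/8 + 4)/6 = -7/6*(-1/8) = 7/48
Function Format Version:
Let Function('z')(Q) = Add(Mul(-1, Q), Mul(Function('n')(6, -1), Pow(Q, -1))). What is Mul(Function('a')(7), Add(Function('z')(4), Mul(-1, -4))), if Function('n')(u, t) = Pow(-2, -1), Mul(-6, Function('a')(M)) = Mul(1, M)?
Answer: Rational(7, 48) ≈ 0.14583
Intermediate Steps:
Function('a')(M) = Mul(Rational(-1, 6), M) (Function('a')(M) = Mul(Rational(-1, 6), Mul(1, M)) = Mul(Rational(-1, 6), M))
Function('n')(u, t) = Rational(-1, 2)
Function('z')(Q) = Add(Mul(-1, Q), Mul(Rational(-1, 2), Pow(Q, -1)))
Mul(Function('a')(7), Add(Function('z')(4), Mul(-1, -4))) = Mul(Mul(Rational(-1, 6), 7), Add(Add(Mul(-1, 4), Mul(Rational(-1, 2), Pow(4, -1))), Mul(-1, -4))) = Mul(Rational(-7, 6), Add(Add(-4, Mul(Rational(-1, 2), Rational(1, 4))), 4)) = Mul(Rational(-7, 6), Add(Add(-4, Rational(-1, 8)), 4)) = Mul(Rational(-7, 6), Add(Rational(-33, 8), 4)) = Mul(Rational(-7, 6), Rational(-1, 8)) = Rational(7, 48)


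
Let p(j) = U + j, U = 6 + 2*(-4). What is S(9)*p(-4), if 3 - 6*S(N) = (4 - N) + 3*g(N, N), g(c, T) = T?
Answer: 19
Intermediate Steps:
U = -2 (U = 6 - 8 = -2)
S(N) = -⅙ - N/3 (S(N) = ½ - ((4 - N) + 3*N)/6 = ½ - (4 + 2*N)/6 = ½ + (-⅔ - N/3) = -⅙ - N/3)
p(j) = -2 + j
S(9)*p(-4) = (-⅙ - ⅓*9)*(-2 - 4) = (-⅙ - 3)*(-6) = -19/6*(-6) = 19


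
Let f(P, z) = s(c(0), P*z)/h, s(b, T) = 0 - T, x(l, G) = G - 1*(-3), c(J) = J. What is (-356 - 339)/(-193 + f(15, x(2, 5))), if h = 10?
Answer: 139/41 ≈ 3.3902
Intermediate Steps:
x(l, G) = 3 + G (x(l, G) = G + 3 = 3 + G)
s(b, T) = -T
f(P, z) = -P*z/10
(-356 - 339)/(-193 + f(15, x(2, 5))) = (-356 - 339)/(-193 - 1/10*15*(3 + 5)) = -695/(-193 - 1/10*15*8) = -695/(-193 - 12) = -695/(-205) = -695*(-1/205) = 139/41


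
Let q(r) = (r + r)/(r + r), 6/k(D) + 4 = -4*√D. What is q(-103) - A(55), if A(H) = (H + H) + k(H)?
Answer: -3925/36 + √55/36 ≈ -108.82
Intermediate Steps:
k(D) = 6/(-4 - 4*√D)
q(r) = 1 (q(r) = (2*r)/((2*r)) = (2*r)*(1/(2*r)) = 1)
A(H) = -3/(2 + 2*√H) + 2*H (A(H) = (H + H) - 3/(2 + 2*√H) = 2*H - 3/(2 + 2*√H) = -3/(2 + 2*√H) + 2*H)
q(-103) - A(55) = 1 - (-3 + 4*55*(1 + √55))/(2*(1 + √55)) = 1 - (-3 + (220 + 220*√55))/(2*(1 + √55)) = 1 - (217 + 220*√55)/(2*(1 + √55))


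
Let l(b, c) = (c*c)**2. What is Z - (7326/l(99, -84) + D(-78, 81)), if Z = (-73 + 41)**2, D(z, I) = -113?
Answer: 3144887017/2765952 ≈ 1137.0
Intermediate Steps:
l(b, c) = c**4 (l(b, c) = (c**2)**2 = c**4)
Z = 1024 (Z = (-32)**2 = 1024)
Z - (7326/l(99, -84) + D(-78, 81)) = 1024 - (7326/((-84)**4) - 113) = 1024 - (7326/49787136 - 113) = 1024 - (7326*(1/49787136) - 113) = 1024 - (407/2765952 - 113) = 1024 - 1*(-312552169/2765952) = 1024 + 312552169/2765952 = 3144887017/2765952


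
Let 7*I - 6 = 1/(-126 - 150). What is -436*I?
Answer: -180395/483 ≈ -373.49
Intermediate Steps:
I = 1655/1932 (I = 6/7 + 1/(7*(-126 - 150)) = 6/7 + (⅐)/(-276) = 6/7 + (⅐)*(-1/276) = 6/7 - 1/1932 = 1655/1932 ≈ 0.85663)
-436*I = -436*1655/1932 = -180395/483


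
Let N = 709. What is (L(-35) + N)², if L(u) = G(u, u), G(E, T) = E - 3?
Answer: 450241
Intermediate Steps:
G(E, T) = -3 + E
L(u) = -3 + u
(L(-35) + N)² = ((-3 - 35) + 709)² = (-38 + 709)² = 671² = 450241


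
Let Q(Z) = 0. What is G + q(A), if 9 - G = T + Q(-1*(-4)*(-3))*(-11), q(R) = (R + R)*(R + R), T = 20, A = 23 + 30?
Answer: 11225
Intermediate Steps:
A = 53
q(R) = 4*R**2 (q(R) = (2*R)*(2*R) = 4*R**2)
G = -11 (G = 9 - (20 + 0*(-11)) = 9 - (20 + 0) = 9 - 1*20 = 9 - 20 = -11)
G + q(A) = -11 + 4*53**2 = -11 + 4*2809 = -11 + 11236 = 11225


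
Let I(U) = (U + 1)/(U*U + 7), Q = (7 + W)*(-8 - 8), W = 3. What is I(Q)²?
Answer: 25281/655718449 ≈ 3.8555e-5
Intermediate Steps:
Q = -160 (Q = (7 + 3)*(-8 - 8) = 10*(-16) = -160)
I(U) = (1 + U)/(7 + U²) (I(U) = (1 + U)/(U² + 7) = (1 + U)/(7 + U²))
I(Q)² = ((1 - 160)/(7 + (-160)²))² = (-159/(7 + 25600))² = (-159/25607)² = 25281/655718449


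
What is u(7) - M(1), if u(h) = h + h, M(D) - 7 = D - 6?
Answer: 12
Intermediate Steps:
M(D) = 1 + D (M(D) = 7 + (D - 6) = 7 + (-6 + D) = 1 + D)
u(h) = 2*h
u(7) - M(1) = 2*7 - (1 + 1) = 14 - 1*2 = 14 - 2 = 12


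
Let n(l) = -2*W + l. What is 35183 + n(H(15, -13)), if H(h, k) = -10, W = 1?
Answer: 35171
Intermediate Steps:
n(l) = -2 + l (n(l) = -2*1 + l = -2 + l)
35183 + n(H(15, -13)) = 35183 + (-2 - 10) = 35183 - 12 = 35171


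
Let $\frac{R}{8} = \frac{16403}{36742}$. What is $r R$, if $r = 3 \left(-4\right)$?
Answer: $- \frac{787344}{18371} \approx -42.858$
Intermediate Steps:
$r = -12$
$R = \frac{65612}{18371}$ ($R = 8 \cdot \frac{16403}{36742} = \frac{65612}{18371} \approx 3.5715$)
$r R = \left(-12\right) \frac{65612}{18371} = - \frac{787344}{18371}$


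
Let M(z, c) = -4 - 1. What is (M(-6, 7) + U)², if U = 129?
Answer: 15376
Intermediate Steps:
M(z, c) = -5
(M(-6, 7) + U)² = (-5 + 129)² = 124² = 15376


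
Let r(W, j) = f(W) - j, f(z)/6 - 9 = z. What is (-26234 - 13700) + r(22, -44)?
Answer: -39704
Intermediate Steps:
f(z) = 54 + 6*z
r(W, j) = 54 - j + 6*W (r(W, j) = (54 + 6*W) - j = 54 - j + 6*W)
(-26234 - 13700) + r(22, -44) = (-26234 - 13700) + (54 - 1*(-44) + 6*22) = -39934 + (54 + 44 + 132) = -39934 + 230 = -39704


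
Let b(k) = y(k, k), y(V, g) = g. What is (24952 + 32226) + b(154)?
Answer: 57332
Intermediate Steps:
b(k) = k
(24952 + 32226) + b(154) = (24952 + 32226) + 154 = 57178 + 154 = 57332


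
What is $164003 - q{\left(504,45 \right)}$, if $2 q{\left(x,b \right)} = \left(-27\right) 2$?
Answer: $164030$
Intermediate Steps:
$q{\left(x,b \right)} = -27$ ($q{\left(x,b \right)} = \frac{\left(-27\right) 2}{2} = \frac{1}{2} \left(-54\right) = -27$)
$164003 - q{\left(504,45 \right)} = 164003 - -27 = 164003 + 27 = 164030$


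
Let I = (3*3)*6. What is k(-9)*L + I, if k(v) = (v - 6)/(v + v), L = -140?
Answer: -188/3 ≈ -62.667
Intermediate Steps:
I = 54 (I = 9*6 = 54)
k(v) = (-6 + v)/(2*v) (k(v) = (-6 + v)/((2*v)) = (-6 + v)*(1/(2*v)) = (-6 + v)/(2*v))
k(-9)*L + I = ((1/2)*(-6 - 9)/(-9))*(-140) + 54 = ((1/2)*(-1/9)*(-15))*(-140) + 54 = (5/6)*(-140) + 54 = -350/3 + 54 = -188/3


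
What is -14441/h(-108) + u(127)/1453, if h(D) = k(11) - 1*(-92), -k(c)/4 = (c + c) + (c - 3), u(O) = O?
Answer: 2998047/5812 ≈ 515.84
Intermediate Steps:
k(c) = 12 - 12*c (k(c) = -4*((c + c) + (c - 3)) = -4*(2*c + (-3 + c)) = -4*(-3 + 3*c) = 12 - 12*c)
h(D) = -28 (h(D) = (12 - 12*11) - 1*(-92) = (12 - 132) + 92 = -120 + 92 = -28)
-14441/h(-108) + u(127)/1453 = -14441/(-28) + 127/1453 = -14441*(-1/28) + 127*(1/1453) = 2063/4 + 127/1453 = 2998047/5812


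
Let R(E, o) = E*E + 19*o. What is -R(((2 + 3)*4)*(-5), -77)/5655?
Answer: -8537/5655 ≈ -1.5096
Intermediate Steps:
R(E, o) = E² + 19*o
-R(((2 + 3)*4)*(-5), -77)/5655 = -((((2 + 3)*4)*(-5))² + 19*(-77))/5655 = -(((5*4)*(-5))² - 1463)/5655 = -((20*(-5))² - 1463)/5655 = -((-100)² - 1463)/5655 = -(10000 - 1463)/5655 = -8537/5655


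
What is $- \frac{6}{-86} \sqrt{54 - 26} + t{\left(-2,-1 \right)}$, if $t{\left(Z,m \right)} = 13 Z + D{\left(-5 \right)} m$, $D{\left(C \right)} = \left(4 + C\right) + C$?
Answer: $-20 + \frac{6 \sqrt{7}}{43} \approx -19.631$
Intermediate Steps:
$D{\left(C \right)} = 4 + 2 C$
$t{\left(Z,m \right)} = - 6 m + 13 Z$ ($t{\left(Z,m \right)} = 13 Z + \left(4 + 2 \left(-5\right)\right) m = 13 Z + \left(4 - 10\right) m = 13 Z - 6 m = - 6 m + 13 Z$)
$- \frac{6}{-86} \sqrt{54 - 26} + t{\left(-2,-1 \right)} = - \frac{6}{-86} \sqrt{54 - 26} + \left(\left(-6\right) \left(-1\right) + 13 \left(-2\right)\right) = \left(-6\right) \left(- \frac{1}{86}\right) \sqrt{28} + \left(6 - 26\right) = \frac{3 \cdot 2 \sqrt{7}}{43} - 20 = \frac{6 \sqrt{7}}{43} - 20 = -20 + \frac{6 \sqrt{7}}{43}$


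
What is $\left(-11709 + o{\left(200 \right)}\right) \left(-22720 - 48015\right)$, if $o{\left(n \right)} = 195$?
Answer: $814442790$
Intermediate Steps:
$\left(-11709 + o{\left(200 \right)}\right) \left(-22720 - 48015\right) = \left(-11709 + 195\right) \left(-22720 - 48015\right) = \left(-11514\right) \left(-70735\right) = 814442790$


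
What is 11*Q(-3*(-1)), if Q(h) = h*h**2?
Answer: 297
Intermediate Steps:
Q(h) = h**3
11*Q(-3*(-1)) = 11*(-3*(-1))**3 = 11*3**3 = 11*27 = 297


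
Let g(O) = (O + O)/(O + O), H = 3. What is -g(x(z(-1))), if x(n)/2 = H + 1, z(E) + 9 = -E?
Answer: -1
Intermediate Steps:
z(E) = -9 - E
x(n) = 8 (x(n) = 2*(3 + 1) = 2*4 = 8)
g(O) = 1 (g(O) = (2*O)/((2*O)) = (2*O)*(1/(2*O)) = 1)
-g(x(z(-1))) = -1*1 = -1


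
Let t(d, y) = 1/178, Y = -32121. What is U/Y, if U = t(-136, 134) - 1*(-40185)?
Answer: -7152931/5717538 ≈ -1.2511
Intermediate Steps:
t(d, y) = 1/178
U = 7152931/178 (U = 1/178 - 1*(-40185) = 1/178 + 40185 = 7152931/178 ≈ 40185.)
U/Y = (7152931/178)/(-32121) = (7152931/178)*(-1/32121) = -7152931/5717538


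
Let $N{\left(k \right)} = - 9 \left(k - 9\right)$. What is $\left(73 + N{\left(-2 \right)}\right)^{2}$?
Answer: $29584$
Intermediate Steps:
$N{\left(k \right)} = 81 - 9 k$ ($N{\left(k \right)} = - 9 \left(-9 + k\right) = 81 - 9 k$)
$\left(73 + N{\left(-2 \right)}\right)^{2} = \left(73 + \left(81 - -18\right)\right)^{2} = \left(73 + \left(81 + 18\right)\right)^{2} = \left(73 + 99\right)^{2} = 172^{2} = 29584$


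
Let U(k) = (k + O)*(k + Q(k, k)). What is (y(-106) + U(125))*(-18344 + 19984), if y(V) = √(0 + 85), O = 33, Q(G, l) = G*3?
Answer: 129560000 + 1640*√85 ≈ 1.2958e+8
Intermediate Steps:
Q(G, l) = 3*G
U(k) = 4*k*(33 + k) (U(k) = (k + 33)*(k + 3*k) = (33 + k)*(4*k) = 4*k*(33 + k))
y(V) = √85
(y(-106) + U(125))*(-18344 + 19984) = (√85 + 4*125*(33 + 125))*(-18344 + 19984) = (√85 + 4*125*158)*1640 = (√85 + 79000)*1640 = (79000 + √85)*1640 = 129560000 + 1640*√85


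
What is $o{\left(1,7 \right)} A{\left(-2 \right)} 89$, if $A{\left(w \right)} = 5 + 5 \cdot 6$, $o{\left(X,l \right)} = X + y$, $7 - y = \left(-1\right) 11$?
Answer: $59185$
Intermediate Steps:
$y = 18$ ($y = 7 - \left(-1\right) 11 = 7 - -11 = 7 + 11 = 18$)
$o{\left(X,l \right)} = 18 + X$ ($o{\left(X,l \right)} = X + 18 = 18 + X$)
$A{\left(w \right)} = 35$ ($A{\left(w \right)} = 5 + 30 = 35$)
$o{\left(1,7 \right)} A{\left(-2 \right)} 89 = \left(18 + 1\right) 35 \cdot 89 = 19 \cdot 35 \cdot 89 = 665 \cdot 89 = 59185$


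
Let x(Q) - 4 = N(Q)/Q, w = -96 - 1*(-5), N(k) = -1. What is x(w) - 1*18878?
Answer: -1717533/91 ≈ -18874.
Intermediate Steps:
w = -91 (w = -96 + 5 = -91)
x(Q) = 4 - 1/Q
x(w) - 1*18878 = (4 - 1/(-91)) - 1*18878 = (4 - 1*(-1/91)) - 18878 = (4 + 1/91) - 18878 = 365/91 - 18878 = -1717533/91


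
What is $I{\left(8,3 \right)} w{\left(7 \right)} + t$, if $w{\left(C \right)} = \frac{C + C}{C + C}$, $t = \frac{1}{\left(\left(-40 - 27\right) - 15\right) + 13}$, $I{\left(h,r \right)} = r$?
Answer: $\frac{206}{69} \approx 2.9855$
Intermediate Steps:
$t = - \frac{1}{69}$ ($t = \frac{1}{\left(-67 - 15\right) + 13} = \frac{1}{-82 + 13} = \frac{1}{-69} = - \frac{1}{69} \approx -0.014493$)
$w{\left(C \right)} = 1$ ($w{\left(C \right)} = \frac{2 C}{2 C} = 2 C \frac{1}{2 C} = 1$)
$I{\left(8,3 \right)} w{\left(7 \right)} + t = 3 \cdot 1 - \frac{1}{69} = 3 - \frac{1}{69} = \frac{206}{69}$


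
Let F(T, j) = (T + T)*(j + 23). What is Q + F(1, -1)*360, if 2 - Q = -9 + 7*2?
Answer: 15837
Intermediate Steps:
F(T, j) = 2*T*(23 + j) (F(T, j) = (2*T)*(23 + j) = 2*T*(23 + j))
Q = -3 (Q = 2 - (-9 + 7*2) = 2 - (-9 + 14) = 2 - 1*5 = 2 - 5 = -3)
Q + F(1, -1)*360 = -3 + (2*1*(23 - 1))*360 = -3 + (2*1*22)*360 = -3 + 44*360 = -3 + 15840 = 15837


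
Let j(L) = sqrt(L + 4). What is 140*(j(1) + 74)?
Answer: 10360 + 140*sqrt(5) ≈ 10673.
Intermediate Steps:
j(L) = sqrt(4 + L)
140*(j(1) + 74) = 140*(sqrt(4 + 1) + 74) = 140*(sqrt(5) + 74) = 140*(74 + sqrt(5)) = 10360 + 140*sqrt(5)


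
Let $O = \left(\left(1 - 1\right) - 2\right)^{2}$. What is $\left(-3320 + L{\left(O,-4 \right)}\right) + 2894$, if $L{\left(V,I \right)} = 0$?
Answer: $-426$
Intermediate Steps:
$O = 4$ ($O = \left(0 - 2\right)^{2} = \left(-2\right)^{2} = 4$)
$\left(-3320 + L{\left(O,-4 \right)}\right) + 2894 = \left(-3320 + 0\right) + 2894 = -3320 + 2894 = -426$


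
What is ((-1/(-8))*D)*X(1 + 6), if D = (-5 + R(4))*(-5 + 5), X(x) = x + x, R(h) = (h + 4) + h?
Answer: 0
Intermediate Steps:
R(h) = 4 + 2*h (R(h) = (4 + h) + h = 4 + 2*h)
X(x) = 2*x
D = 0 (D = (-5 + (4 + 2*4))*(-5 + 5) = (-5 + (4 + 8))*0 = (-5 + 12)*0 = 7*0 = 0)
((-1/(-8))*D)*X(1 + 6) = (-1/(-8)*0)*(2*(1 + 6)) = (-1*(-⅛)*0)*(2*7) = ((⅛)*0)*14 = 0*14 = 0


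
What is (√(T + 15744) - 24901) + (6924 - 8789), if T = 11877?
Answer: -26766 + 9*√341 ≈ -26600.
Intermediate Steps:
(√(T + 15744) - 24901) + (6924 - 8789) = (√(11877 + 15744) - 24901) + (6924 - 8789) = (√27621 - 24901) - 1865 = (9*√341 - 24901) - 1865 = (-24901 + 9*√341) - 1865 = -26766 + 9*√341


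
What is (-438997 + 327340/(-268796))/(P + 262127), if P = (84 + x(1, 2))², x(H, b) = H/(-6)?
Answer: -1062008684568/651130153619 ≈ -1.6310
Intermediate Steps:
x(H, b) = -H/6 (x(H, b) = H*(-⅙) = -H/6)
P = 253009/36 (P = (84 - ⅙*1)² = (84 - ⅙)² = (503/6)² = 253009/36 ≈ 7028.0)
(-438997 + 327340/(-268796))/(P + 262127) = (-438997 + 327340/(-268796))/(253009/36 + 262127) = (-438997 + 327340*(-1/268796))/(9689581/36) = (-438997 - 81835/67199)*(36/9689581) = -29500241238/67199*36/9689581 = -1062008684568/651130153619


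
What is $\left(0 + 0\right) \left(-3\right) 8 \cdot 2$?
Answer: $0$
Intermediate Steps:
$\left(0 + 0\right) \left(-3\right) 8 \cdot 2 = 0 \left(-3\right) 8 \cdot 2 = 0 \cdot 8 \cdot 2 = 0 \cdot 2 = 0$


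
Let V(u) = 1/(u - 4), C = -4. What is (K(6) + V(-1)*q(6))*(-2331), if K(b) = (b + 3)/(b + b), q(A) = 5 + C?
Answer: -25641/20 ≈ -1282.1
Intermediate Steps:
q(A) = 1 (q(A) = 5 - 4 = 1)
K(b) = (3 + b)/(2*b) (K(b) = (3 + b)/((2*b)) = (3 + b)*(1/(2*b)) = (3 + b)/(2*b))
V(u) = 1/(-4 + u)
(K(6) + V(-1)*q(6))*(-2331) = ((½)*(3 + 6)/6 + 1/(-4 - 1))*(-2331) = ((½)*(⅙)*9 + 1/(-5))*(-2331) = (¾ - ⅕*1)*(-2331) = (¾ - ⅕)*(-2331) = (11/20)*(-2331) = -25641/20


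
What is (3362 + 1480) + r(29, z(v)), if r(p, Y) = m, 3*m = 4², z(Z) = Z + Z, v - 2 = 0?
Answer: 14542/3 ≈ 4847.3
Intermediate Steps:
v = 2 (v = 2 + 0 = 2)
z(Z) = 2*Z
m = 16/3 (m = (⅓)*4² = (⅓)*16 = 16/3 ≈ 5.3333)
r(p, Y) = 16/3
(3362 + 1480) + r(29, z(v)) = (3362 + 1480) + 16/3 = 4842 + 16/3 = 14542/3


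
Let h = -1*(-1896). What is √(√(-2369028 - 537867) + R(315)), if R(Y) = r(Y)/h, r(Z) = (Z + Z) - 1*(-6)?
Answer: √(8374 + 24964*I*√2906895)/158 ≈ 29.2 + 29.194*I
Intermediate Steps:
r(Z) = 6 + 2*Z (r(Z) = 2*Z + 6 = 6 + 2*Z)
h = 1896
R(Y) = 1/316 + Y/948 (R(Y) = (6 + 2*Y)/1896 = (6 + 2*Y)*(1/1896) = 1/316 + Y/948)
√(√(-2369028 - 537867) + R(315)) = √(√(-2369028 - 537867) + (1/316 + (1/948)*315)) = √(√(-2906895) + (1/316 + 105/316)) = √(I*√2906895 + 53/158) = √(53/158 + I*√2906895)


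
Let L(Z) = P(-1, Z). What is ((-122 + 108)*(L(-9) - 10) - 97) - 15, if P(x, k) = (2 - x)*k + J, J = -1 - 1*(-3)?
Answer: 378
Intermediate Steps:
J = 2 (J = -1 + 3 = 2)
P(x, k) = 2 + k*(2 - x) (P(x, k) = (2 - x)*k + 2 = k*(2 - x) + 2 = 2 + k*(2 - x))
L(Z) = 2 + 3*Z (L(Z) = 2 + 2*Z - 1*Z*(-1) = 2 + 2*Z + Z = 2 + 3*Z)
((-122 + 108)*(L(-9) - 10) - 97) - 15 = ((-122 + 108)*((2 + 3*(-9)) - 10) - 97) - 15 = (-14*((2 - 27) - 10) - 97) - 15 = (-14*(-25 - 10) - 97) - 15 = (-14*(-35) - 97) - 15 = (490 - 97) - 15 = 393 - 15 = 378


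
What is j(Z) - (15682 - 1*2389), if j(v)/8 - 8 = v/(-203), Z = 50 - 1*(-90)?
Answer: -383801/29 ≈ -13235.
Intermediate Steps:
Z = 140 (Z = 50 + 90 = 140)
j(v) = 64 - 8*v/203 (j(v) = 64 + 8*(v/(-203)) = 64 + 8*(v*(-1/203)) = 64 + 8*(-v/203) = 64 - 8*v/203)
j(Z) - (15682 - 1*2389) = (64 - 8/203*140) - (15682 - 1*2389) = (64 - 160/29) - (15682 - 2389) = 1696/29 - 1*13293 = 1696/29 - 13293 = -383801/29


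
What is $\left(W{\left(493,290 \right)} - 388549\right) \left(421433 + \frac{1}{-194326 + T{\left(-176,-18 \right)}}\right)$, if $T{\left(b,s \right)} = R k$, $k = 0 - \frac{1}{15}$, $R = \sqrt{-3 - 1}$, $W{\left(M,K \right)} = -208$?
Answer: $- \frac{696019018497868449844637}{4248291856052} - \frac{5831355 i}{4248291856052} \approx -1.6384 \cdot 10^{11} - 1.3726 \cdot 10^{-6} i$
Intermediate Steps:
$R = 2 i$ ($R = \sqrt{-4} = 2 i \approx 2.0 i$)
$k = - \frac{1}{15}$ ($k = 0 - \frac{1}{15} = - \frac{1}{15} \approx -0.066667$)
$T{\left(b,s \right)} = - \frac{2 i}{15}$ ($T{\left(b,s \right)} = 2 i \left(- \frac{1}{15}\right) = - \frac{2 i}{15}$)
$\left(W{\left(493,290 \right)} - 388549\right) \left(421433 + \frac{1}{-194326 + T{\left(-176,-18 \right)}}\right) = \left(-208 - 388549\right) \left(421433 + \frac{1}{-194326 - \frac{2 i}{15}}\right) = - 388757 \left(421433 + \frac{225 \left(-194326 + \frac{2 i}{15}\right)}{8496583712104}\right) = -163835028781 - \frac{87470325 \left(-194326 + \frac{2 i}{15}\right)}{8496583712104}$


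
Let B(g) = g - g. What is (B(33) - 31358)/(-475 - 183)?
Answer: 15679/329 ≈ 47.657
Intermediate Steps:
B(g) = 0
(B(33) - 31358)/(-475 - 183) = (0 - 31358)/(-475 - 183) = -31358/(-658) = -31358*(-1/658) = 15679/329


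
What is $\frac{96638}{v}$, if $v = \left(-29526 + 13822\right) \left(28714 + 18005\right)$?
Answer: $- \frac{48319}{366837588} \approx -0.00013172$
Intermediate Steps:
$v = -733675176$ ($v = \left(-15704\right) 46719 = -733675176$)
$\frac{96638}{v} = \frac{96638}{-733675176} = 96638 \left(- \frac{1}{733675176}\right) = - \frac{48319}{366837588}$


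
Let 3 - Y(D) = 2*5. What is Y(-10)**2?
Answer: 49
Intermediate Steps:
Y(D) = -7 (Y(D) = 3 - 2*5 = 3 - 1*10 = 3 - 10 = -7)
Y(-10)**2 = (-7)**2 = 49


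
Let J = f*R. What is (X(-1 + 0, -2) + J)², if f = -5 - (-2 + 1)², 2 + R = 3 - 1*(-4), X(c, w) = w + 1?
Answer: 961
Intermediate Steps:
X(c, w) = 1 + w
R = 5 (R = -2 + (3 - 1*(-4)) = -2 + (3 + 4) = -2 + 7 = 5)
f = -6 (f = -5 - 1*(-1)² = -5 - 1*1 = -5 - 1 = -6)
J = -30 (J = -6*5 = -30)
(X(-1 + 0, -2) + J)² = ((1 - 2) - 30)² = (-1 - 30)² = (-31)² = 961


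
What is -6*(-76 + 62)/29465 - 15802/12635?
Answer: -92908918/74458055 ≈ -1.2478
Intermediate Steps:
-6*(-76 + 62)/29465 - 15802/12635 = -6*(-14)*(1/29465) - 15802*1/12635 = 84*(1/29465) - 15802/12635 = 84/29465 - 15802/12635 = -92908918/74458055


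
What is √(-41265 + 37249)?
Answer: 4*I*√251 ≈ 63.372*I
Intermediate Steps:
√(-41265 + 37249) = √(-4016) = 4*I*√251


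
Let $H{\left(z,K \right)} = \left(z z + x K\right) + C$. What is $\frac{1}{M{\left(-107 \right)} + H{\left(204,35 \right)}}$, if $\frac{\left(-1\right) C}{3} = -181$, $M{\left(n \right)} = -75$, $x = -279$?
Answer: $\frac{1}{32319} \approx 3.0942 \cdot 10^{-5}$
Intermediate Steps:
$C = 543$ ($C = \left(-3\right) \left(-181\right) = 543$)
$H{\left(z,K \right)} = 543 + z^{2} - 279 K$ ($H{\left(z,K \right)} = \left(z z - 279 K\right) + 543 = \left(z^{2} - 279 K\right) + 543 = 543 + z^{2} - 279 K$)
$\frac{1}{M{\left(-107 \right)} + H{\left(204,35 \right)}} = \frac{1}{-75 + \left(543 + 204^{2} - 9765\right)} = \frac{1}{-75 + \left(543 + 41616 - 9765\right)} = \frac{1}{-75 + 32394} = \frac{1}{32319}$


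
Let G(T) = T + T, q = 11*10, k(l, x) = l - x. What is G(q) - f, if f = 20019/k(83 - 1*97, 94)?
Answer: 14593/36 ≈ 405.36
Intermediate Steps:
q = 110
G(T) = 2*T
f = -6673/36 (f = 20019/((83 - 1*97) - 1*94) = 20019/((83 - 97) - 94) = 20019/(-14 - 94) = 20019/(-108) = 20019*(-1/108) = -6673/36 ≈ -185.36)
G(q) - f = 2*110 - 1*(-6673/36) = 220 + 6673/36 = 14593/36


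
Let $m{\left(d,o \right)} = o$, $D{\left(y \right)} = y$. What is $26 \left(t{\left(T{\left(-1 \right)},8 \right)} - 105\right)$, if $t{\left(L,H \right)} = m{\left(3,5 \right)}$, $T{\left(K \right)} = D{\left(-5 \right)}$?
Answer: $-2600$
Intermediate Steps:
$T{\left(K \right)} = -5$
$t{\left(L,H \right)} = 5$
$26 \left(t{\left(T{\left(-1 \right)},8 \right)} - 105\right) = 26 \left(5 - 105\right) = 26 \left(-100\right) = -2600$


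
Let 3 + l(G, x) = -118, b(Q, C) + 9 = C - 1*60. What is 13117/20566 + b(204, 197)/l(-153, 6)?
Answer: -80407/191422 ≈ -0.42005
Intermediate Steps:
b(Q, C) = -69 + C (b(Q, C) = -9 + (C - 1*60) = -9 + (C - 60) = -9 + (-60 + C) = -69 + C)
l(G, x) = -121 (l(G, x) = -3 - 118 = -121)
13117/20566 + b(204, 197)/l(-153, 6) = 13117/20566 + (-69 + 197)/(-121) = 13117*(1/20566) + 128*(-1/121) = 1009/1582 - 128/121 = -80407/191422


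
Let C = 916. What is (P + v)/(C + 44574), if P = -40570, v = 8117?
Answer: -32453/45490 ≈ -0.71341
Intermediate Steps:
(P + v)/(C + 44574) = (-40570 + 8117)/(916 + 44574) = -32453/45490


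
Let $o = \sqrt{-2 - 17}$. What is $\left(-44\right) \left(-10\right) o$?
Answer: $440 i \sqrt{19} \approx 1917.9 i$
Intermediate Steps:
$o = i \sqrt{19}$ ($o = \sqrt{-19} = i \sqrt{19} \approx 4.3589 i$)
$\left(-44\right) \left(-10\right) o = \left(-44\right) \left(-10\right) i \sqrt{19} = 440 i \sqrt{19}$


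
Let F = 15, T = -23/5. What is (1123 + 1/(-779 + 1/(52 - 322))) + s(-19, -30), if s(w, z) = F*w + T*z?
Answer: 205282786/210331 ≈ 976.00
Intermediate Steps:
T = -23/5 (T = -23*⅕ = -23/5 ≈ -4.6000)
s(w, z) = 15*w - 23*z/5
(1123 + 1/(-779 + 1/(52 - 322))) + s(-19, -30) = (1123 + 1/(-779 + 1/(52 - 322))) + (15*(-19) - 23/5*(-30)) = (1123 + 1/(-779 + 1/(-270))) + (-285 + 138) = (1123 + 1/(-779 - 1/270)) - 147 = (1123 + 1/(-210331/270)) - 147 = (1123 - 270/210331) - 147 = 236201443/210331 - 147 = 205282786/210331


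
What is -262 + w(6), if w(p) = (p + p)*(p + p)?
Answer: -118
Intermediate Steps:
w(p) = 4*p**2 (w(p) = (2*p)*(2*p) = 4*p**2)
-262 + w(6) = -262 + 4*6**2 = -262 + 4*36 = -262 + 144 = -118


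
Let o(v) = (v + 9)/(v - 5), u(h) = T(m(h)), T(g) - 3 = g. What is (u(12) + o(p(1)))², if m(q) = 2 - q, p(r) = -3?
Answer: 961/16 ≈ 60.063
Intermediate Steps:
T(g) = 3 + g
u(h) = 5 - h (u(h) = 3 + (2 - h) = 5 - h)
o(v) = (9 + v)/(-5 + v)
(u(12) + o(p(1)))² = ((5 - 1*12) + (9 - 3)/(-5 - 3))² = ((5 - 12) + 6/(-8))² = (-7 - ⅛*6)² = (-7 - ¾)² = (-31/4)² = 961/16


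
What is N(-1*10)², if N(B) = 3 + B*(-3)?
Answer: 1089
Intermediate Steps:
N(B) = 3 - 3*B
N(-1*10)² = (3 - (-3)*10)² = (3 - 3*(-10))² = (3 + 30)² = 33² = 1089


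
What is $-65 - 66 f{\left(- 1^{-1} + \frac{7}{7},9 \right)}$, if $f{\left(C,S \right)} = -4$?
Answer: $199$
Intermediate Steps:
$-65 - 66 f{\left(- 1^{-1} + \frac{7}{7},9 \right)} = -65 - -264 = -65 + 264 = 199$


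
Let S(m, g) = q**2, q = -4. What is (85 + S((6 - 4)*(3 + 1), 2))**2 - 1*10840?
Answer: -639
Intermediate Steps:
S(m, g) = 16 (S(m, g) = (-4)**2 = 16)
(85 + S((6 - 4)*(3 + 1), 2))**2 - 1*10840 = (85 + 16)**2 - 1*10840 = 101**2 - 10840 = 10201 - 10840 = -639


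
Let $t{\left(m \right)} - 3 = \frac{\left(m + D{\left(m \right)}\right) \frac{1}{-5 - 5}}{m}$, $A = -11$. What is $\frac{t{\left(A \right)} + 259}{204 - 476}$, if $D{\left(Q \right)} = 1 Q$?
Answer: $- \frac{77}{80} \approx -0.9625$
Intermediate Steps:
$D{\left(Q \right)} = Q$
$t{\left(m \right)} = \frac{14}{5}$ ($t{\left(m \right)} = 3 + \frac{\left(m + m\right) \frac{1}{-5 - 5}}{m} = 3 + \frac{2 m \frac{1}{-10}}{m} = 3 + \frac{2 m \left(- \frac{1}{10}\right)}{m} = 3 + \frac{\left(- \frac{1}{5}\right) m}{m} = 3 - \frac{1}{5} = \frac{14}{5}$)
$\frac{t{\left(A \right)} + 259}{204 - 476} = \frac{\frac{14}{5} + 259}{204 - 476} = \frac{1309}{5 \left(-272\right)} = \frac{1309}{5} \left(- \frac{1}{272}\right) = - \frac{77}{80}$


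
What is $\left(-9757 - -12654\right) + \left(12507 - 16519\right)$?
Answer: $-1115$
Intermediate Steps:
$\left(-9757 - -12654\right) + \left(12507 - 16519\right) = \left(-9757 + 12654\right) - 4012 = 2897 - 4012 = -1115$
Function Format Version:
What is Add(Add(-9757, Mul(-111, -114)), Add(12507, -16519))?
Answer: -1115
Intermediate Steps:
Add(Add(-9757, Mul(-111, -114)), Add(12507, -16519)) = Add(Add(-9757, 12654), -4012) = Add(2897, -4012) = -1115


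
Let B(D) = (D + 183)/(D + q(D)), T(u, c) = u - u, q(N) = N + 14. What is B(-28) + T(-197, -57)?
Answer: -155/42 ≈ -3.6905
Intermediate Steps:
q(N) = 14 + N
T(u, c) = 0
B(D) = (183 + D)/(14 + 2*D) (B(D) = (D + 183)/(D + (14 + D)) = (183 + D)/(14 + 2*D))
B(-28) + T(-197, -57) = (183 - 28)/(2*(7 - 28)) + 0 = (1/2)*155/(-21) + 0 = (1/2)*(-1/21)*155 + 0 = -155/42 + 0 = -155/42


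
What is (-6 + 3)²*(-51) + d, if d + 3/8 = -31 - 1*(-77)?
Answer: -3307/8 ≈ -413.38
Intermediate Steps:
d = 365/8 (d = -3/8 + (-31 - 1*(-77)) = -3/8 + (-31 + 77) = -3/8 + 46 = 365/8 ≈ 45.625)
(-6 + 3)²*(-51) + d = (-6 + 3)²*(-51) + 365/8 = (-3)²*(-51) + 365/8 = 9*(-51) + 365/8 = -459 + 365/8 = -3307/8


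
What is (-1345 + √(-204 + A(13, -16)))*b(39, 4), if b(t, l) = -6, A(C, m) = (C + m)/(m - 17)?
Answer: 8070 - 6*I*√24673/11 ≈ 8070.0 - 85.678*I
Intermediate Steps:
A(C, m) = (C + m)/(-17 + m)
(-1345 + √(-204 + A(13, -16)))*b(39, 4) = (-1345 + √(-204 + (13 - 16)/(-17 - 16)))*(-6) = (-1345 + √(-204 - 3/(-33)))*(-6) = (-1345 + √(-204 - 1/33*(-3)))*(-6) = (-1345 + √(-204 + 1/11))*(-6) = (-1345 + √(-2243/11))*(-6) = (-1345 + I*√24673/11)*(-6) = 8070 - 6*I*√24673/11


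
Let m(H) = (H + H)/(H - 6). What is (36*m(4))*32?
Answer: -4608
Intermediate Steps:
m(H) = 2*H/(-6 + H) (m(H) = (2*H)/(-6 + H) = 2*H/(-6 + H))
(36*m(4))*32 = (36*(2*4/(-6 + 4)))*32 = (36*(2*4/(-2)))*32 = (36*(2*4*(-½)))*32 = (36*(-4))*32 = -144*32 = -4608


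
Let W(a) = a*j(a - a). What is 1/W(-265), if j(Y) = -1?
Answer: 1/265 ≈ 0.0037736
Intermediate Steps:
W(a) = -a (W(a) = a*(-1) = -a)
1/W(-265) = 1/(-1*(-265)) = 1/265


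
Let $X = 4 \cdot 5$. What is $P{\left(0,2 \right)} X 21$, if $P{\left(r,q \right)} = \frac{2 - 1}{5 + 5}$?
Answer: $42$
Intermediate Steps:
$X = 20$
$P{\left(r,q \right)} = \frac{1}{10}$ ($P{\left(r,q \right)} = 1 \cdot \frac{1}{10} = \frac{1}{10}$)
$P{\left(0,2 \right)} X 21 = \frac{1}{10} \cdot 20 \cdot 21 = 2 \cdot 21 = 42$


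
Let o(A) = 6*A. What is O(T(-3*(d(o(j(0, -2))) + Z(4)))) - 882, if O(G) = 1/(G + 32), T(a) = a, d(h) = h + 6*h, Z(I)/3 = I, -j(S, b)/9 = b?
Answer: -2003905/2272 ≈ -882.00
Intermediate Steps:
j(S, b) = -9*b
Z(I) = 3*I
d(h) = 7*h
O(G) = 1/(32 + G)
O(T(-3*(d(o(j(0, -2))) + Z(4)))) - 882 = 1/(32 - 3*(7*(6*(-9*(-2))) + 3*4)) - 882 = 1/(32 - 3*(7*(6*18) + 12)) - 882 = 1/(32 - 3*(7*108 + 12)) - 882 = 1/(32 - 3*(756 + 12)) - 882 = 1/(32 - 3*768) - 882 = 1/(32 - 2304) - 882 = 1/(-2272) - 882 = -1/2272 - 882 = -2003905/2272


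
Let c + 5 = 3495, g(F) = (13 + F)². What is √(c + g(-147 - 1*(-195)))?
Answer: √7211 ≈ 84.918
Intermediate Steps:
c = 3490 (c = -5 + 3495 = 3490)
√(c + g(-147 - 1*(-195))) = √(3490 + (13 + (-147 - 1*(-195)))²) = √(3490 + (13 + (-147 + 195))²) = √(3490 + (13 + 48)²) = √(3490 + 61²) = √(3490 + 3721) = √7211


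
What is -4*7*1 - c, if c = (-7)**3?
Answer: 315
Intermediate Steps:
c = -343
-4*7*1 - c = -4*7*1 - 1*(-343) = -28*1 + 343 = -28 + 343 = 315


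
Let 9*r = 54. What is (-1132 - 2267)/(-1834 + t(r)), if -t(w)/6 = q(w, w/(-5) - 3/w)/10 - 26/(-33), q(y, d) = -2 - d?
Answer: 623150/337067 ≈ 1.8487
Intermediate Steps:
r = 6 (r = (⅑)*54 = 6)
t(w) = -194/55 - 9/(5*w) - 3*w/25 (t(w) = -6*((-2 - (w/(-5) - 3/w))/10 - 26/(-33)) = -6*((-2 - (w*(-⅕) - 3/w))*(⅒) - 26*(-1/33)) = -6*((-2 - (-w/5 - 3/w))*(⅒) + 26/33) = -6*((-2 - (-3/w - w/5))*(⅒) + 26/33) = -6*((-2 + (3/w + w/5))*(⅒) + 26/33) = -6*((-2 + 3/w + w/5)*(⅒) + 26/33) = -6*((-⅕ + w/50 + 3/(10*w)) + 26/33) = -6*(97/165 + w/50 + 3/(10*w)) = -194/55 - 9/(5*w) - 3*w/25)
(-1132 - 2267)/(-1834 + t(r)) = (-1132 - 2267)/(-1834 + (1/275)*(-495 - 970*6 - 33*6²)/6) = -3399/(-1834 + (1/275)*(⅙)*(-495 - 5820 - 33*36)) = -3399/(-1834 + (1/275)*(⅙)*(-495 - 5820 - 1188)) = -3399/(-1834 + (1/275)*(⅙)*(-7503)) = -3399/(-1834 - 2501/550) = -3399/(-1011201/550) = -3399*(-550/1011201) = 623150/337067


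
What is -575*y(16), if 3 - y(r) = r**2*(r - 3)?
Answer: 1911875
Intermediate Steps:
y(r) = 3 - r**2*(-3 + r) (y(r) = 3 - r**2*(r - 3) = 3 - r**2*(-3 + r))
-575*y(16) = -575*(3 - 1*16**3 + 3*16**2) = -575*(3 - 1*4096 + 3*256) = -575*(3 - 4096 + 768) = -575*(-3325) = 1911875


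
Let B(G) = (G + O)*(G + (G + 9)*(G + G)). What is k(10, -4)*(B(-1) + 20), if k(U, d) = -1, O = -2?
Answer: -71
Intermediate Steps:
B(G) = (-2 + G)*(G + 2*G*(9 + G)) (B(G) = (G - 2)*(G + (G + 9)*(G + G)) = (-2 + G)*(G + (9 + G)*(2*G)) = (-2 + G)*(G + 2*G*(9 + G)))
k(10, -4)*(B(-1) + 20) = -(-(-38 + 2*(-1)**2 + 15*(-1)) + 20) = -(-(-38 + 2*1 - 15) + 20) = -(-(-38 + 2 - 15) + 20) = -(-1*(-51) + 20) = -(51 + 20) = -1*71 = -71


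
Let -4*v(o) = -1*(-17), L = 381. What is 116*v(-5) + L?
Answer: -112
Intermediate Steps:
v(o) = -17/4 (v(o) = -(-1)*(-17)/4 = -1/4*17 = -17/4)
116*v(-5) + L = 116*(-17/4) + 381 = -493 + 381 = -112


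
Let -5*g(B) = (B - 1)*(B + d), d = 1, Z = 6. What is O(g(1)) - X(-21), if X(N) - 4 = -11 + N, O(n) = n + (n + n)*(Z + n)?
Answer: 28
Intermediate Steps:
g(B) = -(1 + B)*(-1 + B)/5 (g(B) = -(B - 1)*(B + 1)/5 = -(-1 + B)*(1 + B)/5 = -(1 + B)*(-1 + B)/5)
O(n) = n + 2*n*(6 + n) (O(n) = n + (n + n)*(6 + n) = n + (2*n)*(6 + n) = n + 2*n*(6 + n))
X(N) = -7 + N (X(N) = 4 + (-11 + N) = -7 + N)
O(g(1)) - X(-21) = (⅕ - ⅕*1²)*(13 + 2*(⅕ - ⅕*1²)) - (-7 - 21) = (⅕ - ⅕*1)*(13 + 2*(⅕ - ⅕*1)) - 1*(-28) = (⅕ - ⅕)*(13 + 2*(⅕ - ⅕)) + 28 = 0*(13 + 2*0) + 28 = 0*(13 + 0) + 28 = 0*13 + 28 = 0 + 28 = 28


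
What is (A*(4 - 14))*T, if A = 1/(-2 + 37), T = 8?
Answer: -16/7 ≈ -2.2857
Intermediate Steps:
A = 1/35 ≈ 0.028571
(A*(4 - 14))*T = ((4 - 14)/35)*8 = ((1/35)*(-10))*8 = -2/7*8 = -16/7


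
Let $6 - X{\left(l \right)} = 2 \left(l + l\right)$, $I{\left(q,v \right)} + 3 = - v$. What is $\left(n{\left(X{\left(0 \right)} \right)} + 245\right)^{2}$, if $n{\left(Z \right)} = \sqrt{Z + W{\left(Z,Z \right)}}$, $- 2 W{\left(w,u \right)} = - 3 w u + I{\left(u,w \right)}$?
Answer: $\frac{\left(490 + \sqrt{258}\right)^{2}}{4} \approx 64025.0$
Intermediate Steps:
$I{\left(q,v \right)} = -3 - v$
$X{\left(l \right)} = 6 - 4 l$ ($X{\left(l \right)} = 6 - 2 \left(l + l\right) = 6 - 2 \cdot 2 l = 6 - 4 l$)
$W{\left(w,u \right)} = \frac{3}{2} + \frac{w}{2} + \frac{3 u w}{2}$ ($W{\left(w,u \right)} = - \frac{- 3 w u - \left(3 + w\right)}{2} = - \frac{- 3 u w - \left(3 + w\right)}{2} = - \frac{-3 - w - 3 u w}{2} = \frac{3}{2} + \frac{w}{2} + \frac{3 u w}{2}$)
$n{\left(Z \right)} = \sqrt{\frac{3}{2} + \frac{3 Z}{2} + \frac{3 Z^{2}}{2}}$ ($n{\left(Z \right)} = \sqrt{Z + \left(\frac{3}{2} + \frac{Z}{2} + \frac{3 Z Z}{2}\right)} = \sqrt{Z + \left(\frac{3}{2} + \frac{Z}{2} + \frac{3 Z^{2}}{2}\right)} = \sqrt{\frac{3}{2} + \frac{3 Z}{2} + \frac{3 Z^{2}}{2}}$)
$\left(n{\left(X{\left(0 \right)} \right)} + 245\right)^{2} = \left(\frac{\sqrt{6 + 6 \left(6 - 0\right) + 6 \left(6 - 0\right)^{2}}}{2} + 245\right)^{2} = \left(\frac{\sqrt{6 + 6 \left(6 + 0\right) + 6 \left(6 + 0\right)^{2}}}{2} + 245\right)^{2} = \left(\frac{\sqrt{6 + 6 \cdot 6 + 6 \cdot 6^{2}}}{2} + 245\right)^{2} = \left(\frac{\sqrt{6 + 36 + 6 \cdot 36}}{2} + 245\right)^{2} = \left(\frac{\sqrt{6 + 36 + 216}}{2} + 245\right)^{2} = \left(\frac{\sqrt{258}}{2} + 245\right)^{2} = \left(245 + \frac{\sqrt{258}}{2}\right)^{2}$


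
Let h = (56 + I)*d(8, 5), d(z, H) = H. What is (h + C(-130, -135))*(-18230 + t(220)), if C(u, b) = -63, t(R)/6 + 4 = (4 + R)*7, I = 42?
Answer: -3777242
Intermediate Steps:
h = 490 (h = (56 + 42)*5 = 98*5 = 490)
t(R) = 144 + 42*R (t(R) = -24 + 6*((4 + R)*7) = -24 + 6*(28 + 7*R) = -24 + (168 + 42*R) = 144 + 42*R)
(h + C(-130, -135))*(-18230 + t(220)) = (490 - 63)*(-18230 + (144 + 42*220)) = 427*(-18230 + (144 + 9240)) = 427*(-18230 + 9384) = 427*(-8846) = -3777242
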